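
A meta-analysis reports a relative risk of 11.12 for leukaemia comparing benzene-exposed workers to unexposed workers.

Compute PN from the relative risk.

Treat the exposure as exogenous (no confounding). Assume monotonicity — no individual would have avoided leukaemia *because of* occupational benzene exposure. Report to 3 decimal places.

PN ≈ 0.910

Under exogeneity and monotonicity, PN = (RR − 1) / RR = 1 − 1/RR.
PN = (11.12 − 1) / 11.12 = 10.12 / 11.12 ≈ 0.9101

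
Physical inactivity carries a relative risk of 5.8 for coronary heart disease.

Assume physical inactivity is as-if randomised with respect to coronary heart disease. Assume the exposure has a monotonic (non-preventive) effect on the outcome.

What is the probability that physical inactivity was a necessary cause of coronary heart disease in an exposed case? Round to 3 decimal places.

PN ≈ 0.828

Under exogeneity and monotonicity, PN = (RR − 1) / RR = 1 − 1/RR.
PN = (5.8 − 1) / 5.8 = 4.8 / 5.8 ≈ 0.8276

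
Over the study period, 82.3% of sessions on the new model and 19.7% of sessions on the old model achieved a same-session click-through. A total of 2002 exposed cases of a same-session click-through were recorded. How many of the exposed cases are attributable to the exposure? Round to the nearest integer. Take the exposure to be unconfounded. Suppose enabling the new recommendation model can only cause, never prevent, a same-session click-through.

p₁ = 0.823, p₀ = 0.197.
PN = (p₁ − p₀)/p₁ = (0.823 − 0.197) / 0.823 ≈ 0.76063.
Attributable cases ≈ PN × (exposed cases) = 0.76063 × 2002 ≈ 1522.78.

about 1523 cases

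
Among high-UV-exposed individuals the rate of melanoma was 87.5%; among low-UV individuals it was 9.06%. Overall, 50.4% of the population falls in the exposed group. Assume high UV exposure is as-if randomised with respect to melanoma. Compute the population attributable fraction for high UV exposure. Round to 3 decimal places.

p₁ = 0.875, p₀ = 0.0906.
Overall risk P(Y=1) = π·p₁ + (1−π)·p₀ = 0.504×0.875 + 0.496×0.0906 = 0.48594.
Under exogeneity, PAF = [P(Y=1) − p₀] / P(Y=1).
PAF = (0.48594 − 0.0906) / 0.48594 ≈ 0.8136

PAF ≈ 0.814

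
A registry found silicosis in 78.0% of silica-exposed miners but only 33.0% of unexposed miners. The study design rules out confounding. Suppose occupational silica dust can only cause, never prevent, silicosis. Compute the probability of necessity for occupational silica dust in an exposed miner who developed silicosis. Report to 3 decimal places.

PN ≈ 0.577

p₁ = 0.78, p₀ = 0.33.
Under exogeneity and monotonicity, PN = (p₁ − p₀) / p₁.
PN = (0.78 − 0.33) / 0.78 = 0.45 / 0.78 ≈ 0.5769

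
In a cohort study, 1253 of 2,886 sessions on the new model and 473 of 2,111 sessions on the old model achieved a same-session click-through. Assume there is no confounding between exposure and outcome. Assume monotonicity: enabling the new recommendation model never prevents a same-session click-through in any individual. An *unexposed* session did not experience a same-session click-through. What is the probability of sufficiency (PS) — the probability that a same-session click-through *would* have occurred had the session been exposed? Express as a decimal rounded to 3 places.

PS ≈ 0.271

p₁ = P(outcome | exposed) = 1253/2886 = 0.43416
p₀ = P(outcome | unexposed) = 473/2111 = 0.22406
Under exogeneity and monotonicity, PS = (p₁ − p₀) / (1 − p₀).
PS = (0.43416 − 0.22406) / (1 − 0.22406) = 0.2101 / 0.77594 ≈ 0.2708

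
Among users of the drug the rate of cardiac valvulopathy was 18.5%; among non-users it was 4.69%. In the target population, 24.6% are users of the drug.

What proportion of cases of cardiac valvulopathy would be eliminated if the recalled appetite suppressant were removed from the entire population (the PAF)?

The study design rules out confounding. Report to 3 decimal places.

p₁ = 0.185, p₀ = 0.0469.
Overall risk P(Y=1) = π·p₁ + (1−π)·p₀ = 0.246×0.185 + 0.754×0.0469 = 0.080873.
Under exogeneity, PAF = [P(Y=1) − p₀] / P(Y=1).
PAF = (0.080873 − 0.0469) / 0.080873 ≈ 0.4201

PAF ≈ 0.420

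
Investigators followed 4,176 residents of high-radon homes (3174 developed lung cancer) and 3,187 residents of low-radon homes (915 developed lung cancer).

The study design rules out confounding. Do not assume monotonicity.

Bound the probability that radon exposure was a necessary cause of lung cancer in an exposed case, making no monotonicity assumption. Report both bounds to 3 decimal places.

0.622 ≤ PN ≤ 0.938

p₁ = P(outcome | exposed) = 3174/4176 = 0.76006
p₀ = P(outcome | unexposed) = 915/3187 = 0.2871
Under exogeneity alone the bounds on PN are max{0,(p₁−p₀)/p₁} ≤ PN ≤ min{1,(1−p₀)/p₁}.
  lower = (p₁ − p₀)/p₁ = 0.47295 / 0.76006 ≈ 0.6223
  upper = min{1, (1 − p₀)/p₁} = 0.7129 / 0.76006 ≈ 0.9380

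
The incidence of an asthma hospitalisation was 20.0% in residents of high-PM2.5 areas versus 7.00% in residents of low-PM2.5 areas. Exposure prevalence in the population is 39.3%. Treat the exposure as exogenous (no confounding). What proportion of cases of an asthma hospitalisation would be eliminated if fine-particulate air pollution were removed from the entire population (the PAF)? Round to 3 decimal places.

PAF ≈ 0.422

p₁ = 0.2, p₀ = 0.07.
Overall risk P(Y=1) = π·p₁ + (1−π)·p₀ = 0.393×0.2 + 0.607×0.07 = 0.12109.
Under exogeneity, PAF = [P(Y=1) − p₀] / P(Y=1).
PAF = (0.12109 − 0.07) / 0.12109 ≈ 0.4219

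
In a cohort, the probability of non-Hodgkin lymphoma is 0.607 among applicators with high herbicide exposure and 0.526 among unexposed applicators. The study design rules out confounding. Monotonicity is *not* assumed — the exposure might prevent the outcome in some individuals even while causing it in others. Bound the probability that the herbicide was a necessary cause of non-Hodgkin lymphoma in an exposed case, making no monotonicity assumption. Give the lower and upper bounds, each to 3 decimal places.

0.133 ≤ PN ≤ 0.781

Let p₁ = 0.607, p₀ = 0.526.
Under exogeneity alone the bounds on PN are max{0,(p₁−p₀)/p₁} ≤ PN ≤ min{1,(1−p₀)/p₁}.
  lower = (p₁ − p₀)/p₁ = 0.081 / 0.607 ≈ 0.1334
  upper = min{1, (1 − p₀)/p₁} = 0.474 / 0.607 ≈ 0.7809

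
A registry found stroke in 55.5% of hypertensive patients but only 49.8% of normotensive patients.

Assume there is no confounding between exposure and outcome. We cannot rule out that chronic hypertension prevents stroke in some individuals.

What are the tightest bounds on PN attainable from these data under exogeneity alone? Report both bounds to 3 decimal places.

p₁ = 0.555, p₀ = 0.498.
Under exogeneity alone the bounds on PN are max{0,(p₁−p₀)/p₁} ≤ PN ≤ min{1,(1−p₀)/p₁}.
  lower = (p₁ − p₀)/p₁ = 0.057 / 0.555 ≈ 0.1027
  upper = min{1, (1 − p₀)/p₁} = 0.502 / 0.555 ≈ 0.9045

0.103 ≤ PN ≤ 0.905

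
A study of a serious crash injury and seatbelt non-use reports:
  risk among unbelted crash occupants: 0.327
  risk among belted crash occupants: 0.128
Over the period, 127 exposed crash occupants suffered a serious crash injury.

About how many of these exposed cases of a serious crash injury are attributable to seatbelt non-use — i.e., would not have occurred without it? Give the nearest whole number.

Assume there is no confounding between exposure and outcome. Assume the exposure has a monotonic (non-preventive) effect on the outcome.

Let p₁ = 0.327, p₀ = 0.128.
PN = (p₁ − p₀)/p₁ = (0.327 − 0.128) / 0.327 ≈ 0.60856.
Attributable cases ≈ PN × (exposed cases) = 0.60856 × 127 ≈ 77.29.

about 77 cases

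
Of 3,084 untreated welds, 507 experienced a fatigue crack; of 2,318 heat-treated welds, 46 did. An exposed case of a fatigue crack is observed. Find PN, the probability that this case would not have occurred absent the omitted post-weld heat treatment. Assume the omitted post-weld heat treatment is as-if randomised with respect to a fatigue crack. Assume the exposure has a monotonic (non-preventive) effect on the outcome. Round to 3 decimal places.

p₁ = P(outcome | exposed) = 507/3084 = 0.1644
p₀ = P(outcome | unexposed) = 46/2318 = 0.019845
Under exogeneity and monotonicity, PN = (p₁ − p₀) / p₁.
PN = (0.1644 − 0.019845) / 0.1644 = 0.14455 / 0.1644 ≈ 0.8793

PN ≈ 0.879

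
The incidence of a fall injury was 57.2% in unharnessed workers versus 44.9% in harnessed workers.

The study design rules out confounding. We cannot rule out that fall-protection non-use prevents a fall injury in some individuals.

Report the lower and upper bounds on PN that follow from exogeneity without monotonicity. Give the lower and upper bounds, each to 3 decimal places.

0.215 ≤ PN ≤ 0.963

p₁ = 0.572, p₀ = 0.449.
Under exogeneity alone the bounds on PN are max{0,(p₁−p₀)/p₁} ≤ PN ≤ min{1,(1−p₀)/p₁}.
  lower = (p₁ − p₀)/p₁ = 0.123 / 0.572 ≈ 0.2150
  upper = min{1, (1 − p₀)/p₁} = 0.551 / 0.572 ≈ 0.9633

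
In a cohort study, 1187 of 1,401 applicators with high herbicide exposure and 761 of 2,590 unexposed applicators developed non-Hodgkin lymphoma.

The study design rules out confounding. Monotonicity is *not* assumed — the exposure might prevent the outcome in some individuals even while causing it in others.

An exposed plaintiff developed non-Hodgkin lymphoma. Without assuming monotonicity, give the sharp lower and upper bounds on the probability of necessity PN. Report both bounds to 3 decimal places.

p₁ = P(outcome | exposed) = 1187/1401 = 0.84725
p₀ = P(outcome | unexposed) = 761/2590 = 0.29382
Under exogeneity alone the bounds on PN are max{0,(p₁−p₀)/p₁} ≤ PN ≤ min{1,(1−p₀)/p₁}.
  lower = (p₁ − p₀)/p₁ = 0.55343 / 0.84725 ≈ 0.6532
  upper = min{1, (1 − p₀)/p₁} = 0.70618 / 0.84725 ≈ 0.8335

0.653 ≤ PN ≤ 0.833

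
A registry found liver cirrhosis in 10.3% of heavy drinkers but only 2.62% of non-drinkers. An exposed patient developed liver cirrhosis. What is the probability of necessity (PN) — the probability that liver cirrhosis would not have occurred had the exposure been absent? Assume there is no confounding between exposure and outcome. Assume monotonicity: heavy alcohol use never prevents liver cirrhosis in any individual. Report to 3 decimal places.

PN ≈ 0.746

p₁ = 0.103, p₀ = 0.0262.
Under exogeneity and monotonicity, PN = (p₁ − p₀) / p₁.
PN = (0.103 − 0.0262) / 0.103 = 0.0768 / 0.103 ≈ 0.7456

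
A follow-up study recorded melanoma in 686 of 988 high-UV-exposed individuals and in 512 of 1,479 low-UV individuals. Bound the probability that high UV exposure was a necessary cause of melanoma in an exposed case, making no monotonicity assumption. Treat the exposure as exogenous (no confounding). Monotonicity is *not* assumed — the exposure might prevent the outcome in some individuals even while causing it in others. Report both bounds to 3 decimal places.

0.501 ≤ PN ≤ 0.942

p₁ = P(outcome | exposed) = 686/988 = 0.69433
p₀ = P(outcome | unexposed) = 512/1479 = 0.34618
Under exogeneity alone the bounds on PN are max{0,(p₁−p₀)/p₁} ≤ PN ≤ min{1,(1−p₀)/p₁}.
  lower = (p₁ − p₀)/p₁ = 0.34815 / 0.69433 ≈ 0.5014
  upper = min{1, (1 − p₀)/p₁} = 0.65382 / 0.69433 ≈ 0.9417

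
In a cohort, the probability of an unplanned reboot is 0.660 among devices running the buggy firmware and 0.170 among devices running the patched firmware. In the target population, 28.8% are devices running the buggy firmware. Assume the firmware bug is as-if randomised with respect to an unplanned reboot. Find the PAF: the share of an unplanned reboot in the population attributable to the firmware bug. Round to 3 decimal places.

PAF ≈ 0.454

Let p₁ = 0.66, p₀ = 0.17.
Overall risk P(Y=1) = π·p₁ + (1−π)·p₀ = 0.288×0.66 + 0.712×0.17 = 0.31112.
Under exogeneity, PAF = [P(Y=1) − p₀] / P(Y=1).
PAF = (0.31112 − 0.17) / 0.31112 ≈ 0.4536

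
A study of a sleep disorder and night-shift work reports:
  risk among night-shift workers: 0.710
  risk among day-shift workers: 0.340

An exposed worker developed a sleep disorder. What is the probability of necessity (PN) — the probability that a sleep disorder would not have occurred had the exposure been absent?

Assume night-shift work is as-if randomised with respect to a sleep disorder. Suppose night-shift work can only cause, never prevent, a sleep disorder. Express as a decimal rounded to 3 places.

PN ≈ 0.521

Let p₁ = 0.71, p₀ = 0.34.
Under exogeneity and monotonicity, PN = (p₁ − p₀) / p₁.
PN = (0.71 − 0.34) / 0.71 = 0.37 / 0.71 ≈ 0.5211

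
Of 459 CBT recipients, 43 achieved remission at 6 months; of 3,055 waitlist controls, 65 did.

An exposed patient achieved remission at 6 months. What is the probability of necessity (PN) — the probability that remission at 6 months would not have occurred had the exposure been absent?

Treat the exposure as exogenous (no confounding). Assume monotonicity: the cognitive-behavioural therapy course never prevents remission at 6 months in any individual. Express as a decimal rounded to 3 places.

PN ≈ 0.773

p₁ = P(outcome | exposed) = 43/459 = 0.093682
p₀ = P(outcome | unexposed) = 65/3055 = 0.021277
Under exogeneity and monotonicity, PN = (p₁ − p₀) / p₁.
PN = (0.093682 − 0.021277) / 0.093682 = 0.072405 / 0.093682 ≈ 0.7729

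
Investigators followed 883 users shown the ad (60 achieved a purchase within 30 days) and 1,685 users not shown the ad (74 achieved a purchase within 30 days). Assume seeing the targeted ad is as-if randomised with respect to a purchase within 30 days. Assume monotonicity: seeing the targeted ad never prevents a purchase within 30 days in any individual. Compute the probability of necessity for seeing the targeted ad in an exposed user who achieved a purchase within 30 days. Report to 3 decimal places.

PN ≈ 0.354

p₁ = P(outcome | exposed) = 60/883 = 0.06795
p₀ = P(outcome | unexposed) = 74/1685 = 0.043917
Under exogeneity and monotonicity, PN = (p₁ − p₀) / p₁.
PN = (0.06795 − 0.043917) / 0.06795 = 0.024033 / 0.06795 ≈ 0.3537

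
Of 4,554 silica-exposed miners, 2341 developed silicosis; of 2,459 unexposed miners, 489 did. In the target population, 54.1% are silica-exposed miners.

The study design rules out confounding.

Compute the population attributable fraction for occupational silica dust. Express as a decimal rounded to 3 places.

p₁ = P(outcome | exposed) = 2341/4554 = 0.51405
p₀ = P(outcome | unexposed) = 489/2459 = 0.19886
Overall risk P(Y=1) = π·p₁ + (1−π)·p₀ = 0.541×0.51405 + 0.459×0.19886 = 0.36938.
Under exogeneity, PAF = [P(Y=1) − p₀] / P(Y=1).
PAF = (0.36938 − 0.19886) / 0.36938 ≈ 0.4616

PAF ≈ 0.462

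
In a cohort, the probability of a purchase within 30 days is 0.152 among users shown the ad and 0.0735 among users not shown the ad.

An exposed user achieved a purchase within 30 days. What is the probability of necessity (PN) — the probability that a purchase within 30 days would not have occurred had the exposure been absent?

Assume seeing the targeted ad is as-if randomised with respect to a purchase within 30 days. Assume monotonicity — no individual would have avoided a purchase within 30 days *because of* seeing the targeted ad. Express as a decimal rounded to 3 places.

Let p₁ = 0.152, p₀ = 0.0735.
Under exogeneity and monotonicity, PN = (p₁ − p₀) / p₁.
PN = (0.152 − 0.0735) / 0.152 = 0.0785 / 0.152 ≈ 0.5164

PN ≈ 0.516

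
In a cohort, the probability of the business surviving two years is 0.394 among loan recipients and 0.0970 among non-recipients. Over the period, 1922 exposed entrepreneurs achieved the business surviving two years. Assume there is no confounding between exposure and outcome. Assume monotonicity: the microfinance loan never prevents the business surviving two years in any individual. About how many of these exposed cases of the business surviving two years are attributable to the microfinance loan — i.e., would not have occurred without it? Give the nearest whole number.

Let p₁ = 0.394, p₀ = 0.097.
PN = (p₁ − p₀)/p₁ = (0.394 − 0.097) / 0.394 ≈ 0.75381.
Attributable cases ≈ PN × (exposed cases) = 0.75381 × 1922 ≈ 1448.82.

about 1449 cases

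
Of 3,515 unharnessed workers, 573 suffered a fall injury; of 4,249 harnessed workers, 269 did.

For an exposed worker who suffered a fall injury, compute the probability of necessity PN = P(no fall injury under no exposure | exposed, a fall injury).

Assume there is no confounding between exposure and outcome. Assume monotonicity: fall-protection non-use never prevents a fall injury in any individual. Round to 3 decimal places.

PN ≈ 0.612

p₁ = P(outcome | exposed) = 573/3515 = 0.16302
p₀ = P(outcome | unexposed) = 269/4249 = 0.063309
Under exogeneity and monotonicity, PN = (p₁ − p₀) / p₁.
PN = (0.16302 − 0.063309) / 0.16302 = 0.099707 / 0.16302 ≈ 0.6116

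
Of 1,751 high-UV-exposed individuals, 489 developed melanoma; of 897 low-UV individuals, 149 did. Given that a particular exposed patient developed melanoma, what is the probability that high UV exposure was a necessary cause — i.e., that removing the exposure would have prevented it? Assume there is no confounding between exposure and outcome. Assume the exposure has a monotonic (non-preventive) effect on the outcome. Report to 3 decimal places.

PN ≈ 0.405

p₁ = P(outcome | exposed) = 489/1751 = 0.27927
p₀ = P(outcome | unexposed) = 149/897 = 0.16611
Under exogeneity and monotonicity, PN = (p₁ − p₀) / p₁.
PN = (0.27927 − 0.16611) / 0.27927 = 0.11316 / 0.27927 ≈ 0.4052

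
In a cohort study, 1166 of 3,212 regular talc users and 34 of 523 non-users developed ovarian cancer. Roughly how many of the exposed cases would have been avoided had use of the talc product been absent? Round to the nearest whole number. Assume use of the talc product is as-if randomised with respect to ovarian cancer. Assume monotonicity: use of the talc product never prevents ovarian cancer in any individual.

about 957 cases

p₁ = P(outcome | exposed) = 1166/3212 = 0.36301
p₀ = P(outcome | unexposed) = 34/523 = 0.06501
PN = (p₁ − p₀)/p₁ = (0.36301 − 0.06501) / 0.36301 ≈ 0.82092.
Attributable cases ≈ PN × (exposed cases) = 0.82092 × 1166 ≈ 957.19.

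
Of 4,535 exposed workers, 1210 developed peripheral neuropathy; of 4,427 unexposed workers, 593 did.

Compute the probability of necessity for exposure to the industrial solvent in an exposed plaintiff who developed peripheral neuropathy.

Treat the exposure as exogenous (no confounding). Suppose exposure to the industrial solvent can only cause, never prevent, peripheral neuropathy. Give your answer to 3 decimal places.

PN ≈ 0.498

p₁ = P(outcome | exposed) = 1210/4535 = 0.26681
p₀ = P(outcome | unexposed) = 593/4427 = 0.13395
Under exogeneity and monotonicity, PN = (p₁ − p₀) / p₁.
PN = (0.26681 − 0.13395) / 0.26681 = 0.13286 / 0.26681 ≈ 0.4980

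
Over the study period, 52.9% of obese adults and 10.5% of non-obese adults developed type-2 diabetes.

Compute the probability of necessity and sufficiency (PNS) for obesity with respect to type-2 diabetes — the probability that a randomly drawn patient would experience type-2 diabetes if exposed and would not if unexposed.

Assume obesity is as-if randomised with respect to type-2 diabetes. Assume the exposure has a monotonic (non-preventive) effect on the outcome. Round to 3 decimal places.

PNS ≈ 0.424

p₁ = 0.529, p₀ = 0.105.
Under exogeneity and monotonicity, PNS = p₁ − p₀.
PNS = 0.529 − 0.105 = 0.424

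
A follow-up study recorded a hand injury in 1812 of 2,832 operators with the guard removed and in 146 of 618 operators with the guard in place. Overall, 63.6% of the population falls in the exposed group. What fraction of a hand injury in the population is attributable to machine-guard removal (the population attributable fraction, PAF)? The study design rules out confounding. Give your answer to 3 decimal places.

PAF ≈ 0.521

p₁ = P(outcome | exposed) = 1812/2832 = 0.63983
p₀ = P(outcome | unexposed) = 146/618 = 0.23625
Overall risk P(Y=1) = π·p₁ + (1−π)·p₀ = 0.636×0.63983 + 0.364×0.23625 = 0.49293.
Under exogeneity, PAF = [P(Y=1) − p₀] / P(Y=1).
PAF = (0.49293 − 0.23625) / 0.49293 ≈ 0.5207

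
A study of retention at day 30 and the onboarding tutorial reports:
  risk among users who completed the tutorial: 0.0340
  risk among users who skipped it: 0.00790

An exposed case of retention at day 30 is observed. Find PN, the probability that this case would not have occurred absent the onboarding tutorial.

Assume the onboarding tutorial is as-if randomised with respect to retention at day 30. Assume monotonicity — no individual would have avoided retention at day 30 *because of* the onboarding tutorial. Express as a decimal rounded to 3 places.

PN ≈ 0.768

Let p₁ = 0.034, p₀ = 0.0079.
Under exogeneity and monotonicity, PN = (p₁ − p₀) / p₁.
PN = (0.034 − 0.0079) / 0.034 = 0.0261 / 0.034 ≈ 0.7676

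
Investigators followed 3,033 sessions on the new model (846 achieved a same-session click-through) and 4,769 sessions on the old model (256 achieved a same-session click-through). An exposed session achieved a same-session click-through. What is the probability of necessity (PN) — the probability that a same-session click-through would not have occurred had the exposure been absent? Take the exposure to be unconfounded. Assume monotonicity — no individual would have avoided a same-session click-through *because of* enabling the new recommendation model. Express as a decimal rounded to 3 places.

p₁ = P(outcome | exposed) = 846/3033 = 0.27893
p₀ = P(outcome | unexposed) = 256/4769 = 0.05368
Under exogeneity and monotonicity, PN = (p₁ − p₀) / p₁.
PN = (0.27893 − 0.05368) / 0.27893 = 0.22525 / 0.27893 ≈ 0.8076

PN ≈ 0.808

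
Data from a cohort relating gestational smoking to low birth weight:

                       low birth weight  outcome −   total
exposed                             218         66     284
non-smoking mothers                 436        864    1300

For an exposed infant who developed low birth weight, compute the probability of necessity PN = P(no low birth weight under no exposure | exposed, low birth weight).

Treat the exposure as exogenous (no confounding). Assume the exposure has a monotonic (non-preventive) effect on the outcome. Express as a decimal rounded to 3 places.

p₁ = P(outcome | exposed) = 218/284 = 0.76761
p₀ = P(outcome | unexposed) = 436/1300 = 0.33538
Under exogeneity and monotonicity, PN = (p₁ − p₀) / p₁.
PN = (0.76761 − 0.33538) / 0.76761 = 0.43222 / 0.76761 ≈ 0.5631

PN ≈ 0.563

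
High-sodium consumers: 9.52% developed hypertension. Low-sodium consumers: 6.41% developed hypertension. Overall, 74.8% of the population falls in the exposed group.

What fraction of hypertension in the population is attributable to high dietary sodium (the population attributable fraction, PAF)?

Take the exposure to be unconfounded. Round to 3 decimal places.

PAF ≈ 0.266

p₁ = 0.0952, p₀ = 0.0641.
Overall risk P(Y=1) = π·p₁ + (1−π)·p₀ = 0.748×0.0952 + 0.252×0.0641 = 0.087363.
Under exogeneity, PAF = [P(Y=1) − p₀] / P(Y=1).
PAF = (0.087363 − 0.0641) / 0.087363 ≈ 0.2663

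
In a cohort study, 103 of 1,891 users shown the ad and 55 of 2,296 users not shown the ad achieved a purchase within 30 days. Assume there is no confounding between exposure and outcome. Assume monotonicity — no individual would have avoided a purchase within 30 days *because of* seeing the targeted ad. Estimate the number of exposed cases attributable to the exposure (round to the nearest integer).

p₁ = P(outcome | exposed) = 103/1891 = 0.054469
p₀ = P(outcome | unexposed) = 55/2296 = 0.023955
PN = (p₁ − p₀)/p₁ = (0.054469 − 0.023955) / 0.054469 ≈ 0.56021.
Attributable cases ≈ PN × (exposed cases) = 0.56021 × 103 ≈ 57.70.

about 58 cases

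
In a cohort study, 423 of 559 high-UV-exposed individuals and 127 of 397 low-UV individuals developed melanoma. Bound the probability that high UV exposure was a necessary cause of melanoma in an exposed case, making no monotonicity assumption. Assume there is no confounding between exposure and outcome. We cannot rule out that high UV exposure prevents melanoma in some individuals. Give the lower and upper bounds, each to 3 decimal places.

0.577 ≤ PN ≤ 0.899

p₁ = P(outcome | exposed) = 423/559 = 0.75671
p₀ = P(outcome | unexposed) = 127/397 = 0.3199
Under exogeneity alone the bounds on PN are max{0,(p₁−p₀)/p₁} ≤ PN ≤ min{1,(1−p₀)/p₁}.
  lower = (p₁ − p₀)/p₁ = 0.43681 / 0.75671 ≈ 0.5772
  upper = min{1, (1 − p₀)/p₁} = 0.6801 / 0.75671 ≈ 0.8988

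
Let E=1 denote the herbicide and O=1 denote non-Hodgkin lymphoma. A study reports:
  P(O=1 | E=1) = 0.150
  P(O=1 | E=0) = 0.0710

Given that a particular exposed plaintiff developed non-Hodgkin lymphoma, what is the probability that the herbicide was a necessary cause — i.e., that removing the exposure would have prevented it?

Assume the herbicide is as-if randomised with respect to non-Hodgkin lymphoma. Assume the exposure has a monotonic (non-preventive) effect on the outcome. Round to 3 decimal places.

PN ≈ 0.527

Let p₁ = 0.15, p₀ = 0.071.
Under exogeneity and monotonicity, PN = (p₁ − p₀) / p₁.
PN = (0.15 − 0.071) / 0.15 = 0.079 / 0.15 ≈ 0.5267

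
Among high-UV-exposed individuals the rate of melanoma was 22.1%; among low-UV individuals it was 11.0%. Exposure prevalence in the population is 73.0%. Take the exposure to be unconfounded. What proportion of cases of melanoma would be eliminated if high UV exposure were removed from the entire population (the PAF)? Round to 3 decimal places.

PAF ≈ 0.424

p₁ = 0.221, p₀ = 0.11.
Overall risk P(Y=1) = π·p₁ + (1−π)·p₀ = 0.73×0.221 + 0.27×0.11 = 0.19103.
Under exogeneity, PAF = [P(Y=1) − p₀] / P(Y=1).
PAF = (0.19103 − 0.11) / 0.19103 ≈ 0.4242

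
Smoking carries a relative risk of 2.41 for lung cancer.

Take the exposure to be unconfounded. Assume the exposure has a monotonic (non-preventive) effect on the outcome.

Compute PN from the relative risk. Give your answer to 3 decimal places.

Under exogeneity and monotonicity, PN = (RR − 1) / RR = 1 − 1/RR.
PN = (2.41 − 1) / 2.41 = 1.41 / 2.41 ≈ 0.5851

PN ≈ 0.585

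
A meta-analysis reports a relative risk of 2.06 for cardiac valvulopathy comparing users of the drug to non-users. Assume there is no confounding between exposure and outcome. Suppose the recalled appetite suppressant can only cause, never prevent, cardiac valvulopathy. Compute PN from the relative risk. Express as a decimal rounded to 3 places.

Under exogeneity and monotonicity, PN = (RR − 1) / RR = 1 − 1/RR.
PN = (2.06 − 1) / 2.06 = 1.06 / 2.06 ≈ 0.5146

PN ≈ 0.515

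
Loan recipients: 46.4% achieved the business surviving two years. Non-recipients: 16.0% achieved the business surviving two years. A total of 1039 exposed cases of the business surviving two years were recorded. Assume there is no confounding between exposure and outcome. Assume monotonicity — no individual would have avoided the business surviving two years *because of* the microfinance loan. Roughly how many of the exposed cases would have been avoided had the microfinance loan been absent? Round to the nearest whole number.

p₁ = 0.464, p₀ = 0.16.
PN = (p₁ − p₀)/p₁ = (0.464 − 0.16) / 0.464 ≈ 0.65517.
Attributable cases ≈ PN × (exposed cases) = 0.65517 × 1039 ≈ 680.72.

about 681 cases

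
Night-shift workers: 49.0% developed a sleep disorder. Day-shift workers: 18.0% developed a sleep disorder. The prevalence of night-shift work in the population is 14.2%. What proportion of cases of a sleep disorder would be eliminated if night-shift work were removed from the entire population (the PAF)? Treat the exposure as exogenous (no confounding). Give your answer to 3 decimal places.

PAF ≈ 0.197

p₁ = 0.49, p₀ = 0.18.
Overall risk P(Y=1) = π·p₁ + (1−π)·p₀ = 0.142×0.49 + 0.858×0.18 = 0.22402.
Under exogeneity, PAF = [P(Y=1) − p₀] / P(Y=1).
PAF = (0.22402 − 0.18) / 0.22402 ≈ 0.1965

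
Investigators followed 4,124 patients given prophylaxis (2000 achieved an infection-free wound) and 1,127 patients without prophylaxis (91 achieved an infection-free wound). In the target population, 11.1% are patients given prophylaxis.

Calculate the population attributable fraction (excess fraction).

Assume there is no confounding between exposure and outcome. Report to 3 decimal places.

PAF ≈ 0.357

p₁ = P(outcome | exposed) = 2000/4124 = 0.48497
p₀ = P(outcome | unexposed) = 91/1127 = 0.080745
Overall risk P(Y=1) = π·p₁ + (1−π)·p₀ = 0.111×0.48497 + 0.889×0.080745 = 0.12561.
Under exogeneity, PAF = [P(Y=1) − p₀] / P(Y=1).
PAF = (0.12561 − 0.080745) / 0.12561 ≈ 0.3572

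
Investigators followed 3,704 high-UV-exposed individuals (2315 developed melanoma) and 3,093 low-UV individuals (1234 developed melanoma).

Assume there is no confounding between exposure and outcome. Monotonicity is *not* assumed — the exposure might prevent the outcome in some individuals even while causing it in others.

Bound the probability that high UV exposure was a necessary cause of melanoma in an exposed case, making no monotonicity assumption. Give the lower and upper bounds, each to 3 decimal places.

p₁ = P(outcome | exposed) = 2315/3704 = 0.625
p₀ = P(outcome | unexposed) = 1234/3093 = 0.39897
Under exogeneity alone the bounds on PN are max{0,(p₁−p₀)/p₁} ≤ PN ≤ min{1,(1−p₀)/p₁}.
  lower = (p₁ − p₀)/p₁ = 0.22603 / 0.625 ≈ 0.3617
  upper = min{1, (1 − p₀)/p₁} = 0.60103 / 0.625 ≈ 0.9617

0.362 ≤ PN ≤ 0.962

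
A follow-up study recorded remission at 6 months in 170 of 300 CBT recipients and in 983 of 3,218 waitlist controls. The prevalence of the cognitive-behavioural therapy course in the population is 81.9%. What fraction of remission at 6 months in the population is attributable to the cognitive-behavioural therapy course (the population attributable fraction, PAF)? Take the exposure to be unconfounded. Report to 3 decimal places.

PAF ≈ 0.412

p₁ = P(outcome | exposed) = 170/300 = 0.56667
p₀ = P(outcome | unexposed) = 983/3218 = 0.30547
Overall risk P(Y=1) = π·p₁ + (1−π)·p₀ = 0.819×0.56667 + 0.181×0.30547 = 0.51939.
Under exogeneity, PAF = [P(Y=1) − p₀] / P(Y=1).
PAF = (0.51939 − 0.30547) / 0.51939 ≈ 0.4119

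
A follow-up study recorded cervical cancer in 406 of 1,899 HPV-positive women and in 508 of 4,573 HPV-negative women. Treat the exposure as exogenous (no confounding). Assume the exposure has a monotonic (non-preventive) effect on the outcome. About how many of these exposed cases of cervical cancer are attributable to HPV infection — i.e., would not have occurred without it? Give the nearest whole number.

p₁ = P(outcome | exposed) = 406/1899 = 0.2138
p₀ = P(outcome | unexposed) = 508/4573 = 0.11109
PN = (p₁ − p₀)/p₁ = (0.2138 − 0.11109) / 0.2138 ≈ 0.48041.
Attributable cases ≈ PN × (exposed cases) = 0.48041 × 406 ≈ 195.05.

about 195 cases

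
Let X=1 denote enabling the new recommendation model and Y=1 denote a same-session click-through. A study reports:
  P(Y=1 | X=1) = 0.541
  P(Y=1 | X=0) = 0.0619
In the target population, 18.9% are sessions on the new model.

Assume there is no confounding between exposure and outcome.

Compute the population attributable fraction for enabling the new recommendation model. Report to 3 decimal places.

PAF ≈ 0.594

Let p₁ = 0.541, p₀ = 0.0619.
Overall risk P(Y=1) = π·p₁ + (1−π)·p₀ = 0.189×0.541 + 0.811×0.0619 = 0.15245.
Under exogeneity, PAF = [P(Y=1) − p₀] / P(Y=1).
PAF = (0.15245 − 0.0619) / 0.15245 ≈ 0.5940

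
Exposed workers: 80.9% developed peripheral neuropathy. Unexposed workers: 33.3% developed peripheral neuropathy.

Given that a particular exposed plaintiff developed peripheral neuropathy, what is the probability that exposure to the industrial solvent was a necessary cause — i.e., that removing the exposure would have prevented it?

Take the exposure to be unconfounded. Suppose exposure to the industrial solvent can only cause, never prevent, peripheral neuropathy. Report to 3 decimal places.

p₁ = 0.809, p₀ = 0.333.
Under exogeneity and monotonicity, PN = (p₁ − p₀) / p₁.
PN = (0.809 − 0.333) / 0.809 = 0.476 / 0.809 ≈ 0.5884

PN ≈ 0.588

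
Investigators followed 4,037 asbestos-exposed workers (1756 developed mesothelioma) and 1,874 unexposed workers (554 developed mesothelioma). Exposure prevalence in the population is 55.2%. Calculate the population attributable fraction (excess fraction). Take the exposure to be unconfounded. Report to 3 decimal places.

p₁ = P(outcome | exposed) = 1756/4037 = 0.43498
p₀ = P(outcome | unexposed) = 554/1874 = 0.29562
Overall risk P(Y=1) = π·p₁ + (1−π)·p₀ = 0.552×0.43498 + 0.448×0.29562 = 0.37255.
Under exogeneity, PAF = [P(Y=1) − p₀] / P(Y=1).
PAF = (0.37255 − 0.29562) / 0.37255 ≈ 0.2065

PAF ≈ 0.206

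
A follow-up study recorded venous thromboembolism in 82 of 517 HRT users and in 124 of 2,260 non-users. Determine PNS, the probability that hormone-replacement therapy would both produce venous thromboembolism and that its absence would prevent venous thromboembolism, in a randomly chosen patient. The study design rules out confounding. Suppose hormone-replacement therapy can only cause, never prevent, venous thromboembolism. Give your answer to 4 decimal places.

p₁ = P(outcome | exposed) = 82/517 = 0.15861
p₀ = P(outcome | unexposed) = 124/2260 = 0.054867
Under exogeneity and monotonicity, PNS = p₁ − p₀.
PNS = 0.15861 − 0.054867 = 0.10374

PNS ≈ 0.1037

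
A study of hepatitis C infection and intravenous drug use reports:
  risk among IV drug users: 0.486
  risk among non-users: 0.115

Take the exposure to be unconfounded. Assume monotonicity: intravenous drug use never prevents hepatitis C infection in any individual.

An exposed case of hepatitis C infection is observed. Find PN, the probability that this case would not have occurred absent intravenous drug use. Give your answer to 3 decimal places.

Let p₁ = 0.486, p₀ = 0.115.
Under exogeneity and monotonicity, PN = (p₁ − p₀) / p₁.
PN = (0.486 − 0.115) / 0.486 = 0.371 / 0.486 ≈ 0.7634

PN ≈ 0.763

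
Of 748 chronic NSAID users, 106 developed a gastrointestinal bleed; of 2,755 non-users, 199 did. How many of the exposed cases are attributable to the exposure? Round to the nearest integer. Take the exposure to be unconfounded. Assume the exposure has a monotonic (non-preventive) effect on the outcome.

p₁ = P(outcome | exposed) = 106/748 = 0.14171
p₀ = P(outcome | unexposed) = 199/2755 = 0.072232
PN = (p₁ − p₀)/p₁ = (0.14171 − 0.072232) / 0.14171 ≈ 0.49029.
Attributable cases ≈ PN × (exposed cases) = 0.49029 × 106 ≈ 51.97.

about 52 cases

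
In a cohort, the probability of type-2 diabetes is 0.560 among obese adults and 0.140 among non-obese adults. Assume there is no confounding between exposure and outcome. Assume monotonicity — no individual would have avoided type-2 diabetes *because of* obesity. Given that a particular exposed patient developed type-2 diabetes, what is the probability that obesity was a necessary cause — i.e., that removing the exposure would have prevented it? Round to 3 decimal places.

PN ≈ 0.750

Let p₁ = 0.56, p₀ = 0.14.
Under exogeneity and monotonicity, PN = (p₁ − p₀) / p₁.
PN = (0.56 − 0.14) / 0.56 = 0.42 / 0.56 ≈ 0.7500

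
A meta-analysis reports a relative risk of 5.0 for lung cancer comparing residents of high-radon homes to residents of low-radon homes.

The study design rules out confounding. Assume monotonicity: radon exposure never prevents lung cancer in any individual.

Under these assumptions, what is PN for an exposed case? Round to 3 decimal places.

Under exogeneity and monotonicity, PN = (RR − 1) / RR = 1 − 1/RR.
PN = (5.0 − 1) / 5.0 = 4 / 5.0 ≈ 0.8000

PN ≈ 0.800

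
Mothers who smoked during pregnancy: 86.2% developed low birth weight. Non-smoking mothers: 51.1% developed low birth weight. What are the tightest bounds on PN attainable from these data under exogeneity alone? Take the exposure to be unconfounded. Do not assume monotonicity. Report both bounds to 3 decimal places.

p₁ = 0.862, p₀ = 0.511.
Under exogeneity alone the bounds on PN are max{0,(p₁−p₀)/p₁} ≤ PN ≤ min{1,(1−p₀)/p₁}.
  lower = (p₁ − p₀)/p₁ = 0.351 / 0.862 ≈ 0.4072
  upper = min{1, (1 − p₀)/p₁} = 0.489 / 0.862 ≈ 0.5673

0.407 ≤ PN ≤ 0.567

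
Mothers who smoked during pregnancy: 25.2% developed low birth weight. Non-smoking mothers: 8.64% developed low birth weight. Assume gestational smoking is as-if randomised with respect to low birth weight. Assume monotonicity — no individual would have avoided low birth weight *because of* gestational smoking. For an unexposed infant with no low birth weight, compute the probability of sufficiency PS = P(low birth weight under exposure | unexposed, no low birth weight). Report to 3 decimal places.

PS ≈ 0.181

p₁ = 0.252, p₀ = 0.0864.
Under exogeneity and monotonicity, PS = (p₁ − p₀) / (1 − p₀).
PS = (0.252 − 0.0864) / (1 − 0.0864) = 0.1656 / 0.9136 ≈ 0.1813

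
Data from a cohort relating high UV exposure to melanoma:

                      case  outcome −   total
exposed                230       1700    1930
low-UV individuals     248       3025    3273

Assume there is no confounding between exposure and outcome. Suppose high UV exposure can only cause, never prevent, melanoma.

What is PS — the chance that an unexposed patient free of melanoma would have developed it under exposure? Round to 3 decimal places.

PS ≈ 0.047

p₁ = P(outcome | exposed) = 230/1930 = 0.11917
p₀ = P(outcome | unexposed) = 248/3273 = 0.075771
Under exogeneity and monotonicity, PS = (p₁ − p₀) / (1 − p₀).
PS = (0.11917 − 0.075771) / (1 − 0.075771) = 0.0434 / 0.92423 ≈ 0.0470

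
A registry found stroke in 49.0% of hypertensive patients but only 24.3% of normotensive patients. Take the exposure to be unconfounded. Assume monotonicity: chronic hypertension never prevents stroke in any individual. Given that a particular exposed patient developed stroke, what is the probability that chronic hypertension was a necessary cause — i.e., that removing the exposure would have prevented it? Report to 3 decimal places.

p₁ = 0.49, p₀ = 0.243.
Under exogeneity and monotonicity, PN = (p₁ − p₀) / p₁.
PN = (0.49 − 0.243) / 0.49 = 0.247 / 0.49 ≈ 0.5041

PN ≈ 0.504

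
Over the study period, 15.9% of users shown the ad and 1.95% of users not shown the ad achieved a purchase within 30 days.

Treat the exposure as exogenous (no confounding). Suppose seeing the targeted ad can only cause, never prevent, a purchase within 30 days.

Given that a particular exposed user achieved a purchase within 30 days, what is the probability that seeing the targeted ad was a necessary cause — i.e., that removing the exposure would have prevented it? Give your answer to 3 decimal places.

p₁ = 0.159, p₀ = 0.0195.
Under exogeneity and monotonicity, PN = (p₁ − p₀) / p₁.
PN = (0.159 − 0.0195) / 0.159 = 0.1395 / 0.159 ≈ 0.8774

PN ≈ 0.877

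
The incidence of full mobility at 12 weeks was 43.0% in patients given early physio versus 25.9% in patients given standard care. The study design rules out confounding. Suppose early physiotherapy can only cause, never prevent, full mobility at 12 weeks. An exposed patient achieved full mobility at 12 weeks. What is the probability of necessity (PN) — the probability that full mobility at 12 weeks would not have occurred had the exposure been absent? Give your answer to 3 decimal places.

PN ≈ 0.398

p₁ = 0.43, p₀ = 0.259.
Under exogeneity and monotonicity, PN = (p₁ − p₀) / p₁.
PN = (0.43 − 0.259) / 0.43 = 0.171 / 0.43 ≈ 0.3977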